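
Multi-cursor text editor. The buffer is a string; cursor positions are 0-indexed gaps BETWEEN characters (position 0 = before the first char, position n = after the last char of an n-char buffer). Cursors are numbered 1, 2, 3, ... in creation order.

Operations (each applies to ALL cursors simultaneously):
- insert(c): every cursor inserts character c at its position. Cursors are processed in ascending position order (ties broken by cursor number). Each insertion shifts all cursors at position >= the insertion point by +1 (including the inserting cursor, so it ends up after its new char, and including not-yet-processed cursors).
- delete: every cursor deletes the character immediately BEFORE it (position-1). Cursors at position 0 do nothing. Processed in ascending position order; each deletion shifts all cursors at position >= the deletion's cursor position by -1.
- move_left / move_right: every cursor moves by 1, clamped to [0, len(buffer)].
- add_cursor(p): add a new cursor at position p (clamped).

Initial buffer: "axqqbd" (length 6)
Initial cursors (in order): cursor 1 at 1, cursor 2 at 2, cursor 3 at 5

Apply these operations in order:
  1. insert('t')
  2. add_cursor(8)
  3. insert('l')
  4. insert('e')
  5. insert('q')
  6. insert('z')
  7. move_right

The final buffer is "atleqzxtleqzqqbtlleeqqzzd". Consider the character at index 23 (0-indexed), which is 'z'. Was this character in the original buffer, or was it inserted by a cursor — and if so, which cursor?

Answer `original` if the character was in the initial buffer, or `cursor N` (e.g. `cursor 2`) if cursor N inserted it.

After op 1 (insert('t')): buffer="atxtqqbtd" (len 9), cursors c1@2 c2@4 c3@8, authorship .1.2...3.
After op 2 (add_cursor(8)): buffer="atxtqqbtd" (len 9), cursors c1@2 c2@4 c3@8 c4@8, authorship .1.2...3.
After op 3 (insert('l')): buffer="atlxtlqqbtlld" (len 13), cursors c1@3 c2@6 c3@12 c4@12, authorship .11.22...334.
After op 4 (insert('e')): buffer="atlextleqqbtlleed" (len 17), cursors c1@4 c2@8 c3@16 c4@16, authorship .111.222...33434.
After op 5 (insert('q')): buffer="atleqxtleqqqbtlleeqqd" (len 21), cursors c1@5 c2@10 c3@20 c4@20, authorship .1111.2222...3343434.
After op 6 (insert('z')): buffer="atleqzxtleqzqqbtlleeqqzzd" (len 25), cursors c1@6 c2@12 c3@24 c4@24, authorship .11111.22222...334343434.
After op 7 (move_right): buffer="atleqzxtleqzqqbtlleeqqzzd" (len 25), cursors c1@7 c2@13 c3@25 c4@25, authorship .11111.22222...334343434.
Authorship (.=original, N=cursor N): . 1 1 1 1 1 . 2 2 2 2 2 . . . 3 3 4 3 4 3 4 3 4 .
Index 23: author = 4

Answer: cursor 4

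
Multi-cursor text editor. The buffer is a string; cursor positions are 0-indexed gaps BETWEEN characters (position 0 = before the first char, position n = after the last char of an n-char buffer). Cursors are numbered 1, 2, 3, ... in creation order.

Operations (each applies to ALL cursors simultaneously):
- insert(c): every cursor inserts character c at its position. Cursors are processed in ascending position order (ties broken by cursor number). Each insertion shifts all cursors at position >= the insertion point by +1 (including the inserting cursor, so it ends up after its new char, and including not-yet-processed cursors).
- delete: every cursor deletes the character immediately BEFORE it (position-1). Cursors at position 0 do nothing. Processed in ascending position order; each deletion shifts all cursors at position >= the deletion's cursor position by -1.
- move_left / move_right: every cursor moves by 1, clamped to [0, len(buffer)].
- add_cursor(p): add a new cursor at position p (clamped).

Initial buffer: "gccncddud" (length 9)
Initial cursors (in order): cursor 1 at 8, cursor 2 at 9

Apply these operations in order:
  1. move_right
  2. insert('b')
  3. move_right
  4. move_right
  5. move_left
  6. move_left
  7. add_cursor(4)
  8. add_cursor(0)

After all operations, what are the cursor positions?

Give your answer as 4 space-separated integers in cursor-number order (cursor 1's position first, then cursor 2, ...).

After op 1 (move_right): buffer="gccncddud" (len 9), cursors c1@9 c2@9, authorship .........
After op 2 (insert('b')): buffer="gccncddudbb" (len 11), cursors c1@11 c2@11, authorship .........12
After op 3 (move_right): buffer="gccncddudbb" (len 11), cursors c1@11 c2@11, authorship .........12
After op 4 (move_right): buffer="gccncddudbb" (len 11), cursors c1@11 c2@11, authorship .........12
After op 5 (move_left): buffer="gccncddudbb" (len 11), cursors c1@10 c2@10, authorship .........12
After op 6 (move_left): buffer="gccncddudbb" (len 11), cursors c1@9 c2@9, authorship .........12
After op 7 (add_cursor(4)): buffer="gccncddudbb" (len 11), cursors c3@4 c1@9 c2@9, authorship .........12
After op 8 (add_cursor(0)): buffer="gccncddudbb" (len 11), cursors c4@0 c3@4 c1@9 c2@9, authorship .........12

Answer: 9 9 4 0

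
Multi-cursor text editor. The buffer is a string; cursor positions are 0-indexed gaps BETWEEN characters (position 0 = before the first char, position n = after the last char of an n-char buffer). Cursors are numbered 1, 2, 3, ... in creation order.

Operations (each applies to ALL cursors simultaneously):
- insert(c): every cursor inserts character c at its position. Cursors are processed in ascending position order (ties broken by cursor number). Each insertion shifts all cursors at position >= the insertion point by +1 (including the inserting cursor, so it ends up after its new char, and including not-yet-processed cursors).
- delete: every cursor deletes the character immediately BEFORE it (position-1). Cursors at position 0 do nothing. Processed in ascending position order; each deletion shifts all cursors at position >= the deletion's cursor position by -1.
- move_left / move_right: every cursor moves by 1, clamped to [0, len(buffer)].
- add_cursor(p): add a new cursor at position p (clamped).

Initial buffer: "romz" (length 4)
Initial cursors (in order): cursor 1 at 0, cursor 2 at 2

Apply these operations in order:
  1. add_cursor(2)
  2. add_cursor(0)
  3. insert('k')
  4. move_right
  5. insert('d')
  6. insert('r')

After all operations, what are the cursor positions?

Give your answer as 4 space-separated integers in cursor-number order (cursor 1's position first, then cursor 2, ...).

Answer: 7 15 15 7

Derivation:
After op 1 (add_cursor(2)): buffer="romz" (len 4), cursors c1@0 c2@2 c3@2, authorship ....
After op 2 (add_cursor(0)): buffer="romz" (len 4), cursors c1@0 c4@0 c2@2 c3@2, authorship ....
After op 3 (insert('k')): buffer="kkrokkmz" (len 8), cursors c1@2 c4@2 c2@6 c3@6, authorship 14..23..
After op 4 (move_right): buffer="kkrokkmz" (len 8), cursors c1@3 c4@3 c2@7 c3@7, authorship 14..23..
After op 5 (insert('d')): buffer="kkrddokkmddz" (len 12), cursors c1@5 c4@5 c2@11 c3@11, authorship 14.14.23.23.
After op 6 (insert('r')): buffer="kkrddrrokkmddrrz" (len 16), cursors c1@7 c4@7 c2@15 c3@15, authorship 14.1414.23.2323.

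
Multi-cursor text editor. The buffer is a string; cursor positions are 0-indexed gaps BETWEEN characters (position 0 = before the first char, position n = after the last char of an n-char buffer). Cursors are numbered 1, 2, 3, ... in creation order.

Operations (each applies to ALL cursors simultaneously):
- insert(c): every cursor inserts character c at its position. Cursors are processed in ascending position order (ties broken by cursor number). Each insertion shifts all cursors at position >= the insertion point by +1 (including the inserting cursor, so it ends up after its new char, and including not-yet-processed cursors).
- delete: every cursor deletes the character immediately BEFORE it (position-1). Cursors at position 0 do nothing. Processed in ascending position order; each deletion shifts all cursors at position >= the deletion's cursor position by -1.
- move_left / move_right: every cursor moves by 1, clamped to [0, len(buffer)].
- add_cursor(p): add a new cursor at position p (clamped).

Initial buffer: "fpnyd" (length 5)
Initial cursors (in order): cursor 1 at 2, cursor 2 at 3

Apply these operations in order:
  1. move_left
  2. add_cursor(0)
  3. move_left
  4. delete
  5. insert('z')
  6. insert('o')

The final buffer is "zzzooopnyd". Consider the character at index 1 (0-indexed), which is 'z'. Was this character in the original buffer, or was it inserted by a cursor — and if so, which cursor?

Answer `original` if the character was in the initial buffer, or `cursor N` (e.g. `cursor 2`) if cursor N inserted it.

After op 1 (move_left): buffer="fpnyd" (len 5), cursors c1@1 c2@2, authorship .....
After op 2 (add_cursor(0)): buffer="fpnyd" (len 5), cursors c3@0 c1@1 c2@2, authorship .....
After op 3 (move_left): buffer="fpnyd" (len 5), cursors c1@0 c3@0 c2@1, authorship .....
After op 4 (delete): buffer="pnyd" (len 4), cursors c1@0 c2@0 c3@0, authorship ....
After op 5 (insert('z')): buffer="zzzpnyd" (len 7), cursors c1@3 c2@3 c3@3, authorship 123....
After op 6 (insert('o')): buffer="zzzooopnyd" (len 10), cursors c1@6 c2@6 c3@6, authorship 123123....
Authorship (.=original, N=cursor N): 1 2 3 1 2 3 . . . .
Index 1: author = 2

Answer: cursor 2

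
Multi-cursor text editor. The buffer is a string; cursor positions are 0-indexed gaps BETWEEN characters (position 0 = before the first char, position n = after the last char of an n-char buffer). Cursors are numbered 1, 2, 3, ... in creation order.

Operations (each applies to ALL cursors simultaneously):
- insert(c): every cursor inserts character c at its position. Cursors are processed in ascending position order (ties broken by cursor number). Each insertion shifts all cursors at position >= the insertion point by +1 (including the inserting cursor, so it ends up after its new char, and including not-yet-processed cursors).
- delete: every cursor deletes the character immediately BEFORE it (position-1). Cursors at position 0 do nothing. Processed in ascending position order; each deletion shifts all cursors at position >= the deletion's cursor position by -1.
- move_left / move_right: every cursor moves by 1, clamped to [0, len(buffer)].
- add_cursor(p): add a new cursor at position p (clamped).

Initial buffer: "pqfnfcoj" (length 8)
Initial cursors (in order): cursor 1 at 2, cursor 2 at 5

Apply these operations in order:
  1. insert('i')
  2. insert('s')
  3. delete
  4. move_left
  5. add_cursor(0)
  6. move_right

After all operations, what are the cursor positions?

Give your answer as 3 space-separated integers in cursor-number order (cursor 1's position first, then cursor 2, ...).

Answer: 3 7 1

Derivation:
After op 1 (insert('i')): buffer="pqifnficoj" (len 10), cursors c1@3 c2@7, authorship ..1...2...
After op 2 (insert('s')): buffer="pqisfnfiscoj" (len 12), cursors c1@4 c2@9, authorship ..11...22...
After op 3 (delete): buffer="pqifnficoj" (len 10), cursors c1@3 c2@7, authorship ..1...2...
After op 4 (move_left): buffer="pqifnficoj" (len 10), cursors c1@2 c2@6, authorship ..1...2...
After op 5 (add_cursor(0)): buffer="pqifnficoj" (len 10), cursors c3@0 c1@2 c2@6, authorship ..1...2...
After op 6 (move_right): buffer="pqifnficoj" (len 10), cursors c3@1 c1@3 c2@7, authorship ..1...2...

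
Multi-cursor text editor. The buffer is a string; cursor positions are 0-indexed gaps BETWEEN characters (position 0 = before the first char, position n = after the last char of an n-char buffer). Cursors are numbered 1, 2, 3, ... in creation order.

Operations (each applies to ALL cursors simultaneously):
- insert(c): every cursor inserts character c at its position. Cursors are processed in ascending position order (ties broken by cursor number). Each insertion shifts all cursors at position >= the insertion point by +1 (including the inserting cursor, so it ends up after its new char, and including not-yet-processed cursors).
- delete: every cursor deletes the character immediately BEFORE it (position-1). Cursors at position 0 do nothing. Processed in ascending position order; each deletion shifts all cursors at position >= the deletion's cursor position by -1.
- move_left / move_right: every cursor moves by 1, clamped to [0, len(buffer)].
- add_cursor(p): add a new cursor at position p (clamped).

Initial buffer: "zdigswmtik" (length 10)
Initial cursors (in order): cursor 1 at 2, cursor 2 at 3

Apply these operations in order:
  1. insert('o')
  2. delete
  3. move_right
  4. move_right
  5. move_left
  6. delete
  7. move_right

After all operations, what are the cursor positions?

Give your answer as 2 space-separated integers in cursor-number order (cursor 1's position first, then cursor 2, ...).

After op 1 (insert('o')): buffer="zdoiogswmtik" (len 12), cursors c1@3 c2@5, authorship ..1.2.......
After op 2 (delete): buffer="zdigswmtik" (len 10), cursors c1@2 c2@3, authorship ..........
After op 3 (move_right): buffer="zdigswmtik" (len 10), cursors c1@3 c2@4, authorship ..........
After op 4 (move_right): buffer="zdigswmtik" (len 10), cursors c1@4 c2@5, authorship ..........
After op 5 (move_left): buffer="zdigswmtik" (len 10), cursors c1@3 c2@4, authorship ..........
After op 6 (delete): buffer="zdswmtik" (len 8), cursors c1@2 c2@2, authorship ........
After op 7 (move_right): buffer="zdswmtik" (len 8), cursors c1@3 c2@3, authorship ........

Answer: 3 3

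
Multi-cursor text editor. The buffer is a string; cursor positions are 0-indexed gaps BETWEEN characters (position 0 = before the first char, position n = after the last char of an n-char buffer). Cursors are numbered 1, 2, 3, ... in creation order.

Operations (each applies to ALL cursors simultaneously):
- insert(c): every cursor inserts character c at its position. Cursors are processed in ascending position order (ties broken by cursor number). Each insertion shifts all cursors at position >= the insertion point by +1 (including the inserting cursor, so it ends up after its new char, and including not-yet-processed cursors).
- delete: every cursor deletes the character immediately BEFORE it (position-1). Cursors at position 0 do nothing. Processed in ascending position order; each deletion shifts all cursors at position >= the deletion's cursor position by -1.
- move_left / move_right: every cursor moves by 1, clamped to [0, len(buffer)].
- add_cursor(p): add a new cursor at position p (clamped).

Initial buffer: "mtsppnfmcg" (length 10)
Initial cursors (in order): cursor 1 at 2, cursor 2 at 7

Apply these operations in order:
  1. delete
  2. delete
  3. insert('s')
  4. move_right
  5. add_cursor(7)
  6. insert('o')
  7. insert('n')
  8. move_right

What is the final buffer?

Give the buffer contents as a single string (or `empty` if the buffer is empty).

Answer: ssonppsmoncong

Derivation:
After op 1 (delete): buffer="msppnmcg" (len 8), cursors c1@1 c2@5, authorship ........
After op 2 (delete): buffer="sppmcg" (len 6), cursors c1@0 c2@3, authorship ......
After op 3 (insert('s')): buffer="ssppsmcg" (len 8), cursors c1@1 c2@5, authorship 1...2...
After op 4 (move_right): buffer="ssppsmcg" (len 8), cursors c1@2 c2@6, authorship 1...2...
After op 5 (add_cursor(7)): buffer="ssppsmcg" (len 8), cursors c1@2 c2@6 c3@7, authorship 1...2...
After op 6 (insert('o')): buffer="ssoppsmocog" (len 11), cursors c1@3 c2@8 c3@10, authorship 1.1..2.2.3.
After op 7 (insert('n')): buffer="ssonppsmoncong" (len 14), cursors c1@4 c2@10 c3@13, authorship 1.11..2.22.33.
After op 8 (move_right): buffer="ssonppsmoncong" (len 14), cursors c1@5 c2@11 c3@14, authorship 1.11..2.22.33.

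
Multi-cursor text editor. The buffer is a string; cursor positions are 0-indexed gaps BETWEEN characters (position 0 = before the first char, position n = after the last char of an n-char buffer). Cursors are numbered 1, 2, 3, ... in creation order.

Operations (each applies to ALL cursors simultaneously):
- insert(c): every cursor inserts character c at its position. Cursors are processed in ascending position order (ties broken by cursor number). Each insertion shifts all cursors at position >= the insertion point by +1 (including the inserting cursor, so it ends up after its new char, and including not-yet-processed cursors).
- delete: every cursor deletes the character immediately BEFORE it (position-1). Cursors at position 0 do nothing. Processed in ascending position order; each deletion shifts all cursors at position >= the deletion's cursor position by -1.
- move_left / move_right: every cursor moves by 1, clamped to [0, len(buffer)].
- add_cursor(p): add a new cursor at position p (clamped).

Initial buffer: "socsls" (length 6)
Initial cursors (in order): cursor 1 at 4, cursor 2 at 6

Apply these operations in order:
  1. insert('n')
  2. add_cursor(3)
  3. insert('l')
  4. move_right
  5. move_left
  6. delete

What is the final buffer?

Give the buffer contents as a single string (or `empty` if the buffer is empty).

After op 1 (insert('n')): buffer="socsnlsn" (len 8), cursors c1@5 c2@8, authorship ....1..2
After op 2 (add_cursor(3)): buffer="socsnlsn" (len 8), cursors c3@3 c1@5 c2@8, authorship ....1..2
After op 3 (insert('l')): buffer="soclsnllsnl" (len 11), cursors c3@4 c1@7 c2@11, authorship ...3.11..22
After op 4 (move_right): buffer="soclsnllsnl" (len 11), cursors c3@5 c1@8 c2@11, authorship ...3.11..22
After op 5 (move_left): buffer="soclsnllsnl" (len 11), cursors c3@4 c1@7 c2@10, authorship ...3.11..22
After op 6 (delete): buffer="socsnlsl" (len 8), cursors c3@3 c1@5 c2@7, authorship ....1..2

Answer: socsnlsl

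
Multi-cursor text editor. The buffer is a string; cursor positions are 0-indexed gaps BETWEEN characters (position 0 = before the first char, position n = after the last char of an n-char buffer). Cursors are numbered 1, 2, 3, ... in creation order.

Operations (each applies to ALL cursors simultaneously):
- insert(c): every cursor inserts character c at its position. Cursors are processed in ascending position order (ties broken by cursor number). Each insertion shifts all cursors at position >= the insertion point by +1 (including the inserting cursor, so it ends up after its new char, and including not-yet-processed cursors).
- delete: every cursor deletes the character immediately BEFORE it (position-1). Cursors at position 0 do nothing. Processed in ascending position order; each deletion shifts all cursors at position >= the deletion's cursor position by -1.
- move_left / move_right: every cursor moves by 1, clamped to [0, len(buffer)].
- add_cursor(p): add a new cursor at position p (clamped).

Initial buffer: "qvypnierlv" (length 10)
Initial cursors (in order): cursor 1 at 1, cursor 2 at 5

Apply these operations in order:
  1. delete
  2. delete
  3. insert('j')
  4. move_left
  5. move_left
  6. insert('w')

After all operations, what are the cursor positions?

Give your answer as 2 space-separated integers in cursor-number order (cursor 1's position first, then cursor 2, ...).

After op 1 (delete): buffer="vypierlv" (len 8), cursors c1@0 c2@3, authorship ........
After op 2 (delete): buffer="vyierlv" (len 7), cursors c1@0 c2@2, authorship .......
After op 3 (insert('j')): buffer="jvyjierlv" (len 9), cursors c1@1 c2@4, authorship 1..2.....
After op 4 (move_left): buffer="jvyjierlv" (len 9), cursors c1@0 c2@3, authorship 1..2.....
After op 5 (move_left): buffer="jvyjierlv" (len 9), cursors c1@0 c2@2, authorship 1..2.....
After op 6 (insert('w')): buffer="wjvwyjierlv" (len 11), cursors c1@1 c2@4, authorship 11.2.2.....

Answer: 1 4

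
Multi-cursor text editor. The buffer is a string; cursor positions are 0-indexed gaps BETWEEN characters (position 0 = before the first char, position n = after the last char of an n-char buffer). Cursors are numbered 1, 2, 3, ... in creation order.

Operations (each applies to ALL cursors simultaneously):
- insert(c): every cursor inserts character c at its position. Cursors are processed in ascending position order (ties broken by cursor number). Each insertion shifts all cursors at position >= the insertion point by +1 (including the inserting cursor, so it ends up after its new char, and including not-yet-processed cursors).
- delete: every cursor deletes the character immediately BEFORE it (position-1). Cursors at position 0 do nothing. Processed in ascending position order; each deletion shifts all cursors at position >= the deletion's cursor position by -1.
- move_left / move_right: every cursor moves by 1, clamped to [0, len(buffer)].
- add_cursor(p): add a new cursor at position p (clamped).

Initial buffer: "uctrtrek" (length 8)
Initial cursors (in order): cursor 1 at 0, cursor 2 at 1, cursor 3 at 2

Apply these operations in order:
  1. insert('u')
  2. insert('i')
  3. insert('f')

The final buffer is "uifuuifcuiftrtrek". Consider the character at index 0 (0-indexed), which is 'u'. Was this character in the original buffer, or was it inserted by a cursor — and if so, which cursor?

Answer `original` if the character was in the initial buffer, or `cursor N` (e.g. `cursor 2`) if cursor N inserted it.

Answer: cursor 1

Derivation:
After op 1 (insert('u')): buffer="uuucutrtrek" (len 11), cursors c1@1 c2@3 c3@5, authorship 1.2.3......
After op 2 (insert('i')): buffer="uiuuicuitrtrek" (len 14), cursors c1@2 c2@5 c3@8, authorship 11.22.33......
After op 3 (insert('f')): buffer="uifuuifcuiftrtrek" (len 17), cursors c1@3 c2@7 c3@11, authorship 111.222.333......
Authorship (.=original, N=cursor N): 1 1 1 . 2 2 2 . 3 3 3 . . . . . .
Index 0: author = 1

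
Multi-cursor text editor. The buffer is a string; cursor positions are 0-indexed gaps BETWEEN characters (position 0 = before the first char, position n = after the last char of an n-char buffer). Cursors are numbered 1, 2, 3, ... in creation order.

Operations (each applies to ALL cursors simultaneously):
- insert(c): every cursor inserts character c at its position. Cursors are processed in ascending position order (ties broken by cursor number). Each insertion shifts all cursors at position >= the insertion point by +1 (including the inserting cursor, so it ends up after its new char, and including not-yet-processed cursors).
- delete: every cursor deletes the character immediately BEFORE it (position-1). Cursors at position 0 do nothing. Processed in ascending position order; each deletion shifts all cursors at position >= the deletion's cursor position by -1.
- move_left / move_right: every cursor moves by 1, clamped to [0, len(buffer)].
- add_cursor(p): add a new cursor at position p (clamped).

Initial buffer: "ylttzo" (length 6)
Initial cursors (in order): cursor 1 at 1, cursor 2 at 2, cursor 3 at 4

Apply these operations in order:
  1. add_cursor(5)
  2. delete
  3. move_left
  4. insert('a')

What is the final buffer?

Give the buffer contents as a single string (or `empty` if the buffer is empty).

After op 1 (add_cursor(5)): buffer="ylttzo" (len 6), cursors c1@1 c2@2 c3@4 c4@5, authorship ......
After op 2 (delete): buffer="to" (len 2), cursors c1@0 c2@0 c3@1 c4@1, authorship ..
After op 3 (move_left): buffer="to" (len 2), cursors c1@0 c2@0 c3@0 c4@0, authorship ..
After op 4 (insert('a')): buffer="aaaato" (len 6), cursors c1@4 c2@4 c3@4 c4@4, authorship 1234..

Answer: aaaato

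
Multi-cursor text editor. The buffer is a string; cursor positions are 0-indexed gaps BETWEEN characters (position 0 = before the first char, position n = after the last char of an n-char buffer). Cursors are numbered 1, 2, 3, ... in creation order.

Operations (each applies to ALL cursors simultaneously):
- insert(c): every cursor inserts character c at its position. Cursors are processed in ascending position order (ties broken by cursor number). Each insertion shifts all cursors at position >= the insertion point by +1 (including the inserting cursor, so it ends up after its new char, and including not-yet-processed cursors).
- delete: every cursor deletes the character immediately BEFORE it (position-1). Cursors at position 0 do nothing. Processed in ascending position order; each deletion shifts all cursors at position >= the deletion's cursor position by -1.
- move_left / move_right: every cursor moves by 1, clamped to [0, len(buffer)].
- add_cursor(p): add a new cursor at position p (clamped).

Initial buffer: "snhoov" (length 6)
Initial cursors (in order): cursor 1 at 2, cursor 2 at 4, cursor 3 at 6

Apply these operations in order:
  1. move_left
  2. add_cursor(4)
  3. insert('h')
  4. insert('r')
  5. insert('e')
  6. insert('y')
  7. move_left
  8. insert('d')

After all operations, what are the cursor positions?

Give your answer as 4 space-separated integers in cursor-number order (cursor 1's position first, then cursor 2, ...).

Answer: 5 12 24 18

Derivation:
After op 1 (move_left): buffer="snhoov" (len 6), cursors c1@1 c2@3 c3@5, authorship ......
After op 2 (add_cursor(4)): buffer="snhoov" (len 6), cursors c1@1 c2@3 c4@4 c3@5, authorship ......
After op 3 (insert('h')): buffer="shnhhohohv" (len 10), cursors c1@2 c2@5 c4@7 c3@9, authorship .1..2.4.3.
After op 4 (insert('r')): buffer="shrnhhrohrohrv" (len 14), cursors c1@3 c2@7 c4@10 c3@13, authorship .11..22.44.33.
After op 5 (insert('e')): buffer="shrenhhreohreohrev" (len 18), cursors c1@4 c2@9 c4@13 c3@17, authorship .111..222.444.333.
After op 6 (insert('y')): buffer="shreynhhreyohreyohreyv" (len 22), cursors c1@5 c2@11 c4@16 c3@21, authorship .1111..2222.4444.3333.
After op 7 (move_left): buffer="shreynhhreyohreyohreyv" (len 22), cursors c1@4 c2@10 c4@15 c3@20, authorship .1111..2222.4444.3333.
After op 8 (insert('d')): buffer="shredynhhredyohredyohredyv" (len 26), cursors c1@5 c2@12 c4@18 c3@24, authorship .11111..22222.44444.33333.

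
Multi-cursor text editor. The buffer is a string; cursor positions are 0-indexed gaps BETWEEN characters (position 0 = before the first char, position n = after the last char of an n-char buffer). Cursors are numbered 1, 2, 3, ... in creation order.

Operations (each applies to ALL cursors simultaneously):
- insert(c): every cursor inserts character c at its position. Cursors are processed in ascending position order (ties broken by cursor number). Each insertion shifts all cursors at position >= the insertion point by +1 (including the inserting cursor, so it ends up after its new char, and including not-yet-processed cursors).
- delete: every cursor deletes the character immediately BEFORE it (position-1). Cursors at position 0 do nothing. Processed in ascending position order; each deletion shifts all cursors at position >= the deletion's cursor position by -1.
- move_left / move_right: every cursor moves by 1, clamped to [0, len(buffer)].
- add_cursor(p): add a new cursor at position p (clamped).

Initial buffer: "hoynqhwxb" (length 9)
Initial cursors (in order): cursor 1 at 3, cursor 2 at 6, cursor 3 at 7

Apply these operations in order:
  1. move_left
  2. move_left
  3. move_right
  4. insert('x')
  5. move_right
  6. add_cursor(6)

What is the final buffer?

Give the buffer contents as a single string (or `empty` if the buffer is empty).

After op 1 (move_left): buffer="hoynqhwxb" (len 9), cursors c1@2 c2@5 c3@6, authorship .........
After op 2 (move_left): buffer="hoynqhwxb" (len 9), cursors c1@1 c2@4 c3@5, authorship .........
After op 3 (move_right): buffer="hoynqhwxb" (len 9), cursors c1@2 c2@5 c3@6, authorship .........
After op 4 (insert('x')): buffer="hoxynqxhxwxb" (len 12), cursors c1@3 c2@7 c3@9, authorship ..1...2.3...
After op 5 (move_right): buffer="hoxynqxhxwxb" (len 12), cursors c1@4 c2@8 c3@10, authorship ..1...2.3...
After op 6 (add_cursor(6)): buffer="hoxynqxhxwxb" (len 12), cursors c1@4 c4@6 c2@8 c3@10, authorship ..1...2.3...

Answer: hoxynqxhxwxb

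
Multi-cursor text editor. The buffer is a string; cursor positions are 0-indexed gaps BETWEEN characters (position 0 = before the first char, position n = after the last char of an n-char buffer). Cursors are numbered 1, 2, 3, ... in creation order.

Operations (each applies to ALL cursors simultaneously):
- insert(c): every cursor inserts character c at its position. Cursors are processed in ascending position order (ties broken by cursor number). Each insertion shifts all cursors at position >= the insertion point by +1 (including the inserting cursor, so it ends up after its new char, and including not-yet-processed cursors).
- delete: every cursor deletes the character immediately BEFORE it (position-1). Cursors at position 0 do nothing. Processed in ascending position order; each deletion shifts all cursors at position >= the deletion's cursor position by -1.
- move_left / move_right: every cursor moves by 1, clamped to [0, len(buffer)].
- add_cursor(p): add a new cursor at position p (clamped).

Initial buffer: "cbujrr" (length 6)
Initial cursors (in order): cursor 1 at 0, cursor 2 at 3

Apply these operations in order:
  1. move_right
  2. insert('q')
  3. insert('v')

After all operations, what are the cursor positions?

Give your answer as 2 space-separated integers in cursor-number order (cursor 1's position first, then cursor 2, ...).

Answer: 3 8

Derivation:
After op 1 (move_right): buffer="cbujrr" (len 6), cursors c1@1 c2@4, authorship ......
After op 2 (insert('q')): buffer="cqbujqrr" (len 8), cursors c1@2 c2@6, authorship .1...2..
After op 3 (insert('v')): buffer="cqvbujqvrr" (len 10), cursors c1@3 c2@8, authorship .11...22..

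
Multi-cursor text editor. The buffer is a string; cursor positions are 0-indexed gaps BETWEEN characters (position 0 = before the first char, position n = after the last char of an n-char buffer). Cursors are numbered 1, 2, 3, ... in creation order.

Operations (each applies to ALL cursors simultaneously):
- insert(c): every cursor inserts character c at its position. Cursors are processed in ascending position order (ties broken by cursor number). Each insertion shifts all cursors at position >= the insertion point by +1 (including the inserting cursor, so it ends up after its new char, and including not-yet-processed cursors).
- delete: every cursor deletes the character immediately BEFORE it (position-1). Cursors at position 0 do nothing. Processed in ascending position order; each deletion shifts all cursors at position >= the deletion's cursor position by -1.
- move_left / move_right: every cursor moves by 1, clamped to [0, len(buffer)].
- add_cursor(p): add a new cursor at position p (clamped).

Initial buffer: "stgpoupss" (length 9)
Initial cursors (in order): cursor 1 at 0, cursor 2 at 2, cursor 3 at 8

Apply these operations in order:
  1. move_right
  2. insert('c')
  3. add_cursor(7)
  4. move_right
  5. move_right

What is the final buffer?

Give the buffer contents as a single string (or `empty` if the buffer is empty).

After op 1 (move_right): buffer="stgpoupss" (len 9), cursors c1@1 c2@3 c3@9, authorship .........
After op 2 (insert('c')): buffer="sctgcpoupssc" (len 12), cursors c1@2 c2@5 c3@12, authorship .1..2......3
After op 3 (add_cursor(7)): buffer="sctgcpoupssc" (len 12), cursors c1@2 c2@5 c4@7 c3@12, authorship .1..2......3
After op 4 (move_right): buffer="sctgcpoupssc" (len 12), cursors c1@3 c2@6 c4@8 c3@12, authorship .1..2......3
After op 5 (move_right): buffer="sctgcpoupssc" (len 12), cursors c1@4 c2@7 c4@9 c3@12, authorship .1..2......3

Answer: sctgcpoupssc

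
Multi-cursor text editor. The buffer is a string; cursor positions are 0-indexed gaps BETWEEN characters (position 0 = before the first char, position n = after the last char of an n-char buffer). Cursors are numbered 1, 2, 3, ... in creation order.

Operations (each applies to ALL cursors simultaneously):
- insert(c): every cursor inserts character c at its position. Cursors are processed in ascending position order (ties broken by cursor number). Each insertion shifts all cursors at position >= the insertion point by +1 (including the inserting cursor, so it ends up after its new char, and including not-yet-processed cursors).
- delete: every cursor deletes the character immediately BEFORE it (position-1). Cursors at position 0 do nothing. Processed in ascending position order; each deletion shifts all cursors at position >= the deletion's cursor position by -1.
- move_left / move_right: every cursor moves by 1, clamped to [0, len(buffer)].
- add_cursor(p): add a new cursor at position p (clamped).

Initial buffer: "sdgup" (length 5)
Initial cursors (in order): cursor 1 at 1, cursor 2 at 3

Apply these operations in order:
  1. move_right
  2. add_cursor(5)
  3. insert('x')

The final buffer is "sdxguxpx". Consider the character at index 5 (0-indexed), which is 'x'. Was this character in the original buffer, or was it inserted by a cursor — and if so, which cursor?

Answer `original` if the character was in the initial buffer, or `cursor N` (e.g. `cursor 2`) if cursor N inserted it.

After op 1 (move_right): buffer="sdgup" (len 5), cursors c1@2 c2@4, authorship .....
After op 2 (add_cursor(5)): buffer="sdgup" (len 5), cursors c1@2 c2@4 c3@5, authorship .....
After op 3 (insert('x')): buffer="sdxguxpx" (len 8), cursors c1@3 c2@6 c3@8, authorship ..1..2.3
Authorship (.=original, N=cursor N): . . 1 . . 2 . 3
Index 5: author = 2

Answer: cursor 2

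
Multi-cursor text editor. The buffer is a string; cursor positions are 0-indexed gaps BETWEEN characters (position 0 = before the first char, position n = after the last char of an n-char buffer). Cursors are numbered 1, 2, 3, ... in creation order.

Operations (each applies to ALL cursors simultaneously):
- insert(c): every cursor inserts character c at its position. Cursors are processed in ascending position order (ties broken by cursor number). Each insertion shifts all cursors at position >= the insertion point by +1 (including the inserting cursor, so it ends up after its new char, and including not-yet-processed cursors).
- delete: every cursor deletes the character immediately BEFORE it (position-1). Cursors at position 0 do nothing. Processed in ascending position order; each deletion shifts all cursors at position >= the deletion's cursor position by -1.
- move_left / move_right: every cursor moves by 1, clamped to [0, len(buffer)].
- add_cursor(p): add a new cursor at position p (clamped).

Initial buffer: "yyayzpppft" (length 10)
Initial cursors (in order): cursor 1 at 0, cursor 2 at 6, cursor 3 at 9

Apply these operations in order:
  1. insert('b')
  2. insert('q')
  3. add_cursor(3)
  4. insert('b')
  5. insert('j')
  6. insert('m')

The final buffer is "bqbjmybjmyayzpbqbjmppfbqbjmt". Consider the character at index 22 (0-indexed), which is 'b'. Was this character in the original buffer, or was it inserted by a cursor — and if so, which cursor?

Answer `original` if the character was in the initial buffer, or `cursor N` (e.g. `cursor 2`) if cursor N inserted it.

After op 1 (insert('b')): buffer="byyayzpbppfbt" (len 13), cursors c1@1 c2@8 c3@12, authorship 1......2...3.
After op 2 (insert('q')): buffer="bqyyayzpbqppfbqt" (len 16), cursors c1@2 c2@10 c3@15, authorship 11......22...33.
After op 3 (add_cursor(3)): buffer="bqyyayzpbqppfbqt" (len 16), cursors c1@2 c4@3 c2@10 c3@15, authorship 11......22...33.
After op 4 (insert('b')): buffer="bqbybyayzpbqbppfbqbt" (len 20), cursors c1@3 c4@5 c2@13 c3@19, authorship 111.4.....222...333.
After op 5 (insert('j')): buffer="bqbjybjyayzpbqbjppfbqbjt" (len 24), cursors c1@4 c4@7 c2@16 c3@23, authorship 1111.44.....2222...3333.
After op 6 (insert('m')): buffer="bqbjmybjmyayzpbqbjmppfbqbjmt" (len 28), cursors c1@5 c4@9 c2@19 c3@27, authorship 11111.444.....22222...33333.
Authorship (.=original, N=cursor N): 1 1 1 1 1 . 4 4 4 . . . . . 2 2 2 2 2 . . . 3 3 3 3 3 .
Index 22: author = 3

Answer: cursor 3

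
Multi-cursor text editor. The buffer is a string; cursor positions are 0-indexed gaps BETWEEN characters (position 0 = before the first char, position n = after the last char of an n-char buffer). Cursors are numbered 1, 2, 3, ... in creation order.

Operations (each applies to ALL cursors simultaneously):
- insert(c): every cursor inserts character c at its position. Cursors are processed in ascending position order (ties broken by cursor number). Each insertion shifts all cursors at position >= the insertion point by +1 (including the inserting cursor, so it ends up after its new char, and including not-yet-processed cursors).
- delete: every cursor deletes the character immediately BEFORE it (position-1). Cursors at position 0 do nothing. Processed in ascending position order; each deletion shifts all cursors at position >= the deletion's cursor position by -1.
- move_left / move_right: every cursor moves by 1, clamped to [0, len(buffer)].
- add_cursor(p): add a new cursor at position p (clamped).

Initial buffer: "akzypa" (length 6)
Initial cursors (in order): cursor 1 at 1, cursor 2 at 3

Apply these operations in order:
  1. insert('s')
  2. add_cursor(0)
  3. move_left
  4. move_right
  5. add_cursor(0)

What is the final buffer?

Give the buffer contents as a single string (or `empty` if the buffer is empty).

After op 1 (insert('s')): buffer="askzsypa" (len 8), cursors c1@2 c2@5, authorship .1..2...
After op 2 (add_cursor(0)): buffer="askzsypa" (len 8), cursors c3@0 c1@2 c2@5, authorship .1..2...
After op 3 (move_left): buffer="askzsypa" (len 8), cursors c3@0 c1@1 c2@4, authorship .1..2...
After op 4 (move_right): buffer="askzsypa" (len 8), cursors c3@1 c1@2 c2@5, authorship .1..2...
After op 5 (add_cursor(0)): buffer="askzsypa" (len 8), cursors c4@0 c3@1 c1@2 c2@5, authorship .1..2...

Answer: askzsypa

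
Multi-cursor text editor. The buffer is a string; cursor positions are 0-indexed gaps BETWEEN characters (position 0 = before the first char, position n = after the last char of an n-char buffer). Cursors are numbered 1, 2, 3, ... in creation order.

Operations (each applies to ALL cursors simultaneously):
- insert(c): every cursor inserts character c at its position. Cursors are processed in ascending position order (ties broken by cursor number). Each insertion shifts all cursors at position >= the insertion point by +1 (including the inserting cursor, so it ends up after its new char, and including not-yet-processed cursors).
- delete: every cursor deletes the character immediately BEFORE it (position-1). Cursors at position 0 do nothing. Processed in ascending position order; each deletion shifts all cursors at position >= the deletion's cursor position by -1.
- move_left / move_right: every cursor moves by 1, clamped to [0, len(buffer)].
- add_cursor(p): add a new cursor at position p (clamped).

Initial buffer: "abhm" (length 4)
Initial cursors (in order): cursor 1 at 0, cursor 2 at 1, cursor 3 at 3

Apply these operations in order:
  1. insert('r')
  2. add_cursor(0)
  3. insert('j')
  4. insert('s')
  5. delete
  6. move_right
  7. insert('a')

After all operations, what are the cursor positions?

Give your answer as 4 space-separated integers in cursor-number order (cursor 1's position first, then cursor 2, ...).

After op 1 (insert('r')): buffer="rarbhrm" (len 7), cursors c1@1 c2@3 c3@6, authorship 1.2..3.
After op 2 (add_cursor(0)): buffer="rarbhrm" (len 7), cursors c4@0 c1@1 c2@3 c3@6, authorship 1.2..3.
After op 3 (insert('j')): buffer="jrjarjbhrjm" (len 11), cursors c4@1 c1@3 c2@6 c3@10, authorship 411.22..33.
After op 4 (insert('s')): buffer="jsrjsarjsbhrjsm" (len 15), cursors c4@2 c1@5 c2@9 c3@14, authorship 44111.222..333.
After op 5 (delete): buffer="jrjarjbhrjm" (len 11), cursors c4@1 c1@3 c2@6 c3@10, authorship 411.22..33.
After op 6 (move_right): buffer="jrjarjbhrjm" (len 11), cursors c4@2 c1@4 c2@7 c3@11, authorship 411.22..33.
After op 7 (insert('a')): buffer="jrajaarjbahrjma" (len 15), cursors c4@3 c1@6 c2@10 c3@15, authorship 4141.122.2.33.3

Answer: 6 10 15 3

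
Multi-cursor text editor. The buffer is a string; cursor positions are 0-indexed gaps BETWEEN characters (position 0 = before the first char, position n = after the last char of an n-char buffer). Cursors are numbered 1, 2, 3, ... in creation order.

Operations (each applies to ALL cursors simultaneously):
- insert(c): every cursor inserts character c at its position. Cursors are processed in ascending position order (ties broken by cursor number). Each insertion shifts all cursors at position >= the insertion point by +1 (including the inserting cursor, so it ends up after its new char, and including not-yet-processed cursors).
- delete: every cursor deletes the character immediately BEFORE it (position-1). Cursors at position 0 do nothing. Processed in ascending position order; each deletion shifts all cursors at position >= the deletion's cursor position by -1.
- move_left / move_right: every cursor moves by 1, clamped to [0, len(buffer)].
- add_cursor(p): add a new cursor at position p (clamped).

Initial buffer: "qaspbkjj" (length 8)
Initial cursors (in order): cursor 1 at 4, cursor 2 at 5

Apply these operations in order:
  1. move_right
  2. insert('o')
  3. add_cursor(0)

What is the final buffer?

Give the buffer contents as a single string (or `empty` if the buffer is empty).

After op 1 (move_right): buffer="qaspbkjj" (len 8), cursors c1@5 c2@6, authorship ........
After op 2 (insert('o')): buffer="qaspbokojj" (len 10), cursors c1@6 c2@8, authorship .....1.2..
After op 3 (add_cursor(0)): buffer="qaspbokojj" (len 10), cursors c3@0 c1@6 c2@8, authorship .....1.2..

Answer: qaspbokojj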